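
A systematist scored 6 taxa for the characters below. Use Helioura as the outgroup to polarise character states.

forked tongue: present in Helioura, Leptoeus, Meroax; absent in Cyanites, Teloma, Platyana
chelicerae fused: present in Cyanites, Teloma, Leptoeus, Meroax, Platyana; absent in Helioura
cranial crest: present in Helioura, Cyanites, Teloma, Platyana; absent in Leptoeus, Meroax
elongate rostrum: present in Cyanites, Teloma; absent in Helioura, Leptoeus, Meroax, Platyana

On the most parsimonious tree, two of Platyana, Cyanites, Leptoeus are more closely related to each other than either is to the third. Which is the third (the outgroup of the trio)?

Character polarity is set by the outgroup: the derived state is whichever differs from the outgroup's state, so for forked tongue, cranial crest the derived state is 'absent', and for the remaining characters it is 'present'.
forked tongue (derived state 'absent') is shared by Cyanites, Platyana, and Teloma — a synapomorphy uniting that clade.
chelicerae fused (derived state 'present') is shared by all ingroup taxa — unites the whole ingroup.
cranial crest (derived state 'absent') is shared by Leptoeus and Meroax — a synapomorphy uniting that clade.
Only Cyanites and Teloma show the derived state 'present' for elongate rostrum, supporting them as a clade.
Most parsimonious ingroup topology: (((Cyanites,Teloma),Platyana),(Leptoeus,Meroax)).
Cyanites and Platyana share a more recent common ancestor with each other than either does with Leptoeus, so Leptoeus is the least closely related of the three.

Leptoeus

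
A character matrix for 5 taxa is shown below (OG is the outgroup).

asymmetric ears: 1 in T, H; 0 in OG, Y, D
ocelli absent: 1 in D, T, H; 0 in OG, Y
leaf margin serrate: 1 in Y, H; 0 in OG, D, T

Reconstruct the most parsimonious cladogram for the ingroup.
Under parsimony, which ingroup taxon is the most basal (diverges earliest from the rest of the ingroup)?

The outgroup has state '0' for every character, so '1' is the derived state throughout.
Only H and T show the derived state '1' for asymmetric ears, supporting them as a clade.
Only D, H, and T show the derived state '1' for ocelli absent, supporting them as a clade.
leaf margin serrate groups H and Y, which is incompatible with the clades supported by the remaining characters; treating it as convergent (homoplasy) costs fewer steps than any alternative tree.
Most parsimonious ingroup topology: (Y,(D,(T,H))).
Y is sister to the clade containing all other ingroup taxa, so it is the earliest-diverging (most basal) ingroup lineage.

Y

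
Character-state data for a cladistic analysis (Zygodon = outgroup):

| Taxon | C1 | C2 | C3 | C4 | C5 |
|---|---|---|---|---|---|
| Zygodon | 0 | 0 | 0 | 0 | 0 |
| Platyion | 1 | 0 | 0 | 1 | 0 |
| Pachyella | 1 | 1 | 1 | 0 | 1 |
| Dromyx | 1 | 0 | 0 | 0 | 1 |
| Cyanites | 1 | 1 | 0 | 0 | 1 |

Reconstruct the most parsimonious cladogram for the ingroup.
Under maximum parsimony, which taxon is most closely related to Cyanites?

Pachyella

The outgroup has state '0' for every character, so '1' is the derived state throughout.
C1 (derived state '1') is shared by all ingroup taxa — unites the whole ingroup.
C2: derived state '1' in Cyanites and Pachyella only — synapomorphy for {Cyanites, Pachyella}.
C3 (derived state '1') is unique to Pachyella (autapomorphy; uninformative for grouping).
C4: derived state '1' in Platyion only — an autapomorphy, so it tells us nothing about relationships among taxa.
C5: derived state '1' in Cyanites, Dromyx, and Pachyella only — synapomorphy for {Cyanites, Dromyx, Pachyella}.
Most parsimonious ingroup topology: (Platyion,((Pachyella,Cyanites),Dromyx)).
Cyanites and Pachyella form a cherry on this tree, so they are sister taxa.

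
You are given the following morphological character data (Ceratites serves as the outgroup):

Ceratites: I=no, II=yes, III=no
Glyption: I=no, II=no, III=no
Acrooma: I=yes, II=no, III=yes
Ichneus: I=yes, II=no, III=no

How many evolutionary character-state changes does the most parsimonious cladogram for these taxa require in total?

Character polarity is set by the outgroup: the derived state is whichever differs from the outgroup's state, so for II the derived state is 'no', and for the remaining characters it is 'yes'.
I (derived state 'yes') is shared by Acrooma and Ichneus — a synapomorphy uniting that clade.
II (derived state 'no') is shared by all ingroup taxa — unites the whole ingroup.
III: derived state 'yes' in Acrooma only — an autapomorphy, so it tells us nothing about relationships among taxa.
Most parsimonious ingroup topology: ((Ichneus,Acrooma),Glyption).
Changes per character on this tree: I: 1; II: 1; III: 1.
Total = 3.

3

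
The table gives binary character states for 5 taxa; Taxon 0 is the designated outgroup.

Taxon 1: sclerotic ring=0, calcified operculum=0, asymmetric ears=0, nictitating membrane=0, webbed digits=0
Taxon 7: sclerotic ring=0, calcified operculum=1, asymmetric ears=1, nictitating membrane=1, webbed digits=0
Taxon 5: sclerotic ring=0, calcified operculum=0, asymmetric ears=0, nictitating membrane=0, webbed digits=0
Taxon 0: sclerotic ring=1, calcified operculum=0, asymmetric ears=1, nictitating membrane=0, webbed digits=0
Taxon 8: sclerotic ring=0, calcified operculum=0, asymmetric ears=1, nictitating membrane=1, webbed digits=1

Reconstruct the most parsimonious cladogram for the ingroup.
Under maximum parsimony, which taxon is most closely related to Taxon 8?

Character polarity is set by the outgroup: the derived state is whichever differs from the outgroup's state, so for sclerotic ring, asymmetric ears the derived state is '0', and for the remaining characters it is '1'.
sclerotic ring (derived state '0') is shared by all ingroup taxa — unites the whole ingroup.
calcified operculum (derived state '1') is unique to Taxon 7 (autapomorphy; uninformative for grouping).
asymmetric ears: derived state '0' in Taxon 1 and Taxon 5 only — synapomorphy for {Taxon 1, Taxon 5}.
nictitating membrane: derived state '1' in Taxon 7 and Taxon 8 only — synapomorphy for {Taxon 7, Taxon 8}.
webbed digits: derived state '1' in Taxon 8 only — an autapomorphy, so it tells us nothing about relationships among taxa.
Most parsimonious ingroup topology: ((Taxon 8,Taxon 7),(Taxon 1,Taxon 5)).
Taxon 8 and Taxon 7 form a cherry on this tree, so they are sister taxa.

Taxon 7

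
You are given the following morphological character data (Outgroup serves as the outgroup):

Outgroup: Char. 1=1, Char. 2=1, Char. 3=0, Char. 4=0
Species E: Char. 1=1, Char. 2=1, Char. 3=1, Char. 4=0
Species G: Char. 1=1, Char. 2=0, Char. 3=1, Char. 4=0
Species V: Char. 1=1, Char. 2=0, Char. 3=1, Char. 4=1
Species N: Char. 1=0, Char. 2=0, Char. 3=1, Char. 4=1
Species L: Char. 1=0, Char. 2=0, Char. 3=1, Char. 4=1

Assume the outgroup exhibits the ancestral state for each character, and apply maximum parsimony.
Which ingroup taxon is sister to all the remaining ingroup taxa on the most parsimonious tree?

Character polarity is set by the outgroup: the derived state is whichever differs from the outgroup's state, so for Char. 1, Char. 2 the derived state is '0', and for the remaining characters it is '1'.
Char. 1 (derived state '0') is shared by Species L and Species N — a synapomorphy uniting that clade.
Only Species G, Species L, Species N, and Species V show the derived state '0' for Char. 2, supporting them as a clade.
All ingroup taxa share the derived state '1' for Char. 3; it defines the ingroup but does not resolve relationships within it.
Char. 4: derived state '1' in Species L, Species N, and Species V only — synapomorphy for {Species L, Species N, Species V}.
Most parsimonious ingroup topology: (Species E,(Species G,(Species V,(Species N,Species L)))).
Species E is sister to the clade containing all other ingroup taxa, so it is the earliest-diverging (most basal) ingroup lineage.

Species E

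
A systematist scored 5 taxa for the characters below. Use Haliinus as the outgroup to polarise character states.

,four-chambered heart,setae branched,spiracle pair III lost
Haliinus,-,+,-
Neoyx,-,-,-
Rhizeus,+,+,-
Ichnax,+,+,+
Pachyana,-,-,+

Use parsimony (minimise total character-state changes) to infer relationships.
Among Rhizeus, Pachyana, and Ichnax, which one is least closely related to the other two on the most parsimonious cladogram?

Character polarity is set by the outgroup: the derived state is whichever differs from the outgroup's state, so for setae branched the derived state is '-', and for the remaining characters it is '+'.
Only Ichnax and Rhizeus show the derived state '+' for four-chambered heart, supporting them as a clade.
setae branched: derived state '-' in Neoyx and Pachyana only — synapomorphy for {Neoyx, Pachyana}.
spiracle pair III lost groups Ichnax and Pachyana, which is incompatible with the clades supported by the remaining characters; treating it as convergent (homoplasy) costs fewer steps than any alternative tree.
Most parsimonious ingroup topology: ((Neoyx,Pachyana),(Rhizeus,Ichnax)).
Ichnax and Rhizeus share a more recent common ancestor with each other than either does with Pachyana, so Pachyana is the least closely related of the three.

Pachyana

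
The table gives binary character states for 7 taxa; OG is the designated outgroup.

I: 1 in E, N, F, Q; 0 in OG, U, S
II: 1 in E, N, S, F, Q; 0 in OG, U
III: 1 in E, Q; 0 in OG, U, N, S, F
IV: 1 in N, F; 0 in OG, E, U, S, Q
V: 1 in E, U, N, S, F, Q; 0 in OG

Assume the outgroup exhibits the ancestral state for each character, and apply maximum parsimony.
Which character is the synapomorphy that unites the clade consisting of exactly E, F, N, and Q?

The outgroup has state '0' for every character, so '1' is the derived state throughout.
Only E, F, N, and Q show the derived state '1' for I, supporting them as a clade.
II (derived state '1') is shared by E, F, N, Q, and S — a synapomorphy uniting that clade.
III: derived state '1' in E and Q only — synapomorphy for {E, Q}.
IV (derived state '1') is shared by F and N — a synapomorphy uniting that clade.
All ingroup taxa share the derived state '1' for V; it defines the ingroup but does not resolve relationships within it.
Most parsimonious ingroup topology: ((((E,Q),(N,F)),S),U).
The clade {E, F, N, Q} is supported by I: its derived state '1' occurs in exactly those taxa and in no other taxon (including the outgroup).

I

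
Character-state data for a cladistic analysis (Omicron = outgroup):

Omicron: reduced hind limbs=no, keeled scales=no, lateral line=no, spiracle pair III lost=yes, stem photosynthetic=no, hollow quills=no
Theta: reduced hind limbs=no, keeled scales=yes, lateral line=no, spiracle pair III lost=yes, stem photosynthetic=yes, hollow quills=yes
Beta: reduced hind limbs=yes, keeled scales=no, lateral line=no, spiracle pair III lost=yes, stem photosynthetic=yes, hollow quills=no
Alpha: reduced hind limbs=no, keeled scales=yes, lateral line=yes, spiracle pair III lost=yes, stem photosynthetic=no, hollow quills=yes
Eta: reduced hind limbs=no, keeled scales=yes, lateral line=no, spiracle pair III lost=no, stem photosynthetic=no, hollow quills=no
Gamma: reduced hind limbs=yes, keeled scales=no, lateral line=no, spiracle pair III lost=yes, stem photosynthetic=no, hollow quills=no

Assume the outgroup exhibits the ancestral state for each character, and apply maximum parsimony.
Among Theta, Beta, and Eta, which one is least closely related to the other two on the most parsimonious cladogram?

Character polarity is set by the outgroup: the derived state is whichever differs from the outgroup's state, so for spiracle pair III lost the derived state is 'no', and for the remaining characters it is 'yes'.
Only Beta and Gamma show the derived state 'yes' for reduced hind limbs, supporting them as a clade.
Only Alpha, Eta, and Theta show the derived state 'yes' for keeled scales, supporting them as a clade.
lateral line: derived state 'yes' in Alpha only — an autapomorphy, so it tells us nothing about relationships among taxa.
spiracle pair III lost (derived state 'no') is unique to Eta (autapomorphy; uninformative for grouping).
stem photosynthetic groups Beta and Theta, which is incompatible with the clades supported by the remaining characters; treating it as convergent (homoplasy) costs fewer steps than any alternative tree.
hollow quills: derived state 'yes' in Alpha and Theta only — synapomorphy for {Alpha, Theta}.
Most parsimonious ingroup topology: (((Theta,Alpha),Eta),(Beta,Gamma)).
Theta and Eta share a more recent common ancestor with each other than either does with Beta, so Beta is the least closely related of the three.

Beta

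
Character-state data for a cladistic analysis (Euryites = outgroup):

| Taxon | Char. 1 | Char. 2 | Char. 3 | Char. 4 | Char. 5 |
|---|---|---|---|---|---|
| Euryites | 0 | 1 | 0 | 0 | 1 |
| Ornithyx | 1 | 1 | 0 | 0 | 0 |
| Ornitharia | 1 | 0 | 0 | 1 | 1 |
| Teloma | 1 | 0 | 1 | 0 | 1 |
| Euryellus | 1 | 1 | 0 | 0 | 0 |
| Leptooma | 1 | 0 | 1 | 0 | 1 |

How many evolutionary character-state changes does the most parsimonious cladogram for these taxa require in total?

Character polarity is set by the outgroup: the derived state is whichever differs from the outgroup's state, so for Char. 2, Char. 5 the derived state is '0', and for the remaining characters it is '1'.
All ingroup taxa share the derived state '1' for Char. 1; it defines the ingroup but does not resolve relationships within it.
Only Leptooma, Ornitharia, and Teloma show the derived state '0' for Char. 2, supporting them as a clade.
Only Leptooma and Teloma show the derived state '1' for Char. 3, supporting them as a clade.
Char. 4 (derived state '1') is unique to Ornitharia (autapomorphy; uninformative for grouping).
Char. 5 (derived state '0') is shared by Euryellus and Ornithyx — a synapomorphy uniting that clade.
Most parsimonious ingroup topology: ((Ornithyx,Euryellus),(Ornitharia,(Teloma,Leptooma))).
Changes per character on this tree: Char. 1: 1; Char. 2: 1; Char. 3: 1; Char. 4: 1; Char. 5: 1.
Total = 5.

5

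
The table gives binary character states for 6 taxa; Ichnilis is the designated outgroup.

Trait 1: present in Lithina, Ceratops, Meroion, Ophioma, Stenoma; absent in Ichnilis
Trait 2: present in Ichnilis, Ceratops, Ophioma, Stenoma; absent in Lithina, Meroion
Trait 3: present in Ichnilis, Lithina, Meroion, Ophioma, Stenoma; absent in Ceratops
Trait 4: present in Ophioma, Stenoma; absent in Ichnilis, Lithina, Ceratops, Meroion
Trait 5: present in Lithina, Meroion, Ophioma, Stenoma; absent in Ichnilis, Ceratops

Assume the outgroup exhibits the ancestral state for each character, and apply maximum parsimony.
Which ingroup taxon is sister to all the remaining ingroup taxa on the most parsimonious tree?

Character polarity is set by the outgroup: the derived state is whichever differs from the outgroup's state, so for Trait 2, Trait 3 the derived state is 'absent', and for the remaining characters it is 'present'.
Trait 1 (derived state 'present') is shared by all ingroup taxa — unites the whole ingroup.
Trait 2 (derived state 'absent') is shared by Lithina and Meroion — a synapomorphy uniting that clade.
Trait 3 (derived state 'absent') is unique to Ceratops (autapomorphy; uninformative for grouping).
Only Ophioma and Stenoma show the derived state 'present' for Trait 4, supporting them as a clade.
Trait 5: derived state 'present' in Lithina, Meroion, Ophioma, and Stenoma only — synapomorphy for {Lithina, Meroion, Ophioma, Stenoma}.
Most parsimonious ingroup topology: (((Lithina,Meroion),(Ophioma,Stenoma)),Ceratops).
Ceratops is sister to the clade containing all other ingroup taxa, so it is the earliest-diverging (most basal) ingroup lineage.

Ceratops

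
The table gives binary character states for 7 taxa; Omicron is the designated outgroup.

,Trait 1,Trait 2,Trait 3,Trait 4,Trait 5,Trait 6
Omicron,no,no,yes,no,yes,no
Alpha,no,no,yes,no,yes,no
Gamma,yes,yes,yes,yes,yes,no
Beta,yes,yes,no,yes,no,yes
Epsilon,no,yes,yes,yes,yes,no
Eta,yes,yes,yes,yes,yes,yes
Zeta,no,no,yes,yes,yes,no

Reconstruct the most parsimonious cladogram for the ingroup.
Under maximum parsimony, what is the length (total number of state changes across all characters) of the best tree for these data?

6

Character polarity is set by the outgroup: the derived state is whichever differs from the outgroup's state, so for Trait 3, Trait 5 the derived state is 'no', and for the remaining characters it is 'yes'.
Trait 1 (derived state 'yes') is shared by Beta, Eta, and Gamma — a synapomorphy uniting that clade.
Trait 2 (derived state 'yes') is shared by Beta, Epsilon, Eta, and Gamma — a synapomorphy uniting that clade.
Trait 3 (derived state 'no') is unique to Beta (autapomorphy; uninformative for grouping).
Trait 4 (derived state 'yes') is shared by Beta, Epsilon, Eta, Gamma, and Zeta — a synapomorphy uniting that clade.
Trait 5: derived state 'no' in Beta only — an autapomorphy, so it tells us nothing about relationships among taxa.
Trait 6: derived state 'yes' in Beta and Eta only — synapomorphy for {Beta, Eta}.
Most parsimonious ingroup topology: (Alpha,(((Gamma,(Beta,Eta)),Epsilon),Zeta)).
Changes per character on this tree: Trait 1: 1; Trait 2: 1; Trait 3: 1; Trait 4: 1; Trait 5: 1; Trait 6: 1.
Total = 6.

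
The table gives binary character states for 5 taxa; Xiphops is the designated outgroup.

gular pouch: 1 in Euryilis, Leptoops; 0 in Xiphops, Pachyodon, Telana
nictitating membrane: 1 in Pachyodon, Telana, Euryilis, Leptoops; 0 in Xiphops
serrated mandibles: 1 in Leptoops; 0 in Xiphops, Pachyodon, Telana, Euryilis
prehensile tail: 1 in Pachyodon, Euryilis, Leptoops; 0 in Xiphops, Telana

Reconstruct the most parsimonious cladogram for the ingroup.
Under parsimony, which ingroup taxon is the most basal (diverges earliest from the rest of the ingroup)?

The outgroup has state '0' for every character, so '1' is the derived state throughout.
Only Euryilis and Leptoops show the derived state '1' for gular pouch, supporting them as a clade.
nictitating membrane (derived state '1') is shared by all ingroup taxa — unites the whole ingroup.
serrated mandibles (derived state '1') is unique to Leptoops (autapomorphy; uninformative for grouping).
Only Euryilis, Leptoops, and Pachyodon show the derived state '1' for prehensile tail, supporting them as a clade.
Most parsimonious ingroup topology: ((Pachyodon,(Euryilis,Leptoops)),Telana).
Telana is sister to the clade containing all other ingroup taxa, so it is the earliest-diverging (most basal) ingroup lineage.

Telana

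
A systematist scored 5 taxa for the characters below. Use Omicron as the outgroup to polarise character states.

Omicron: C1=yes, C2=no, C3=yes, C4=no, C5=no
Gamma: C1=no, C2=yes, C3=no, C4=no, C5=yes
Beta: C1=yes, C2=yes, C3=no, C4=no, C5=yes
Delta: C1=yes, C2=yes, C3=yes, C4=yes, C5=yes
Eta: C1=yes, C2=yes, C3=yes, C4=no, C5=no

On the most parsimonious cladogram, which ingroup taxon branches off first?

Eta

Character polarity is set by the outgroup: the derived state is whichever differs from the outgroup's state, so for C1, C3 the derived state is 'no', and for the remaining characters it is 'yes'.
C1 (derived state 'no') is unique to Gamma (autapomorphy; uninformative for grouping).
C2 (derived state 'yes') is shared by all ingroup taxa — unites the whole ingroup.
C3: derived state 'no' in Beta and Gamma only — synapomorphy for {Beta, Gamma}.
C4 (derived state 'yes') is unique to Delta (autapomorphy; uninformative for grouping).
C5: derived state 'yes' in Beta, Delta, and Gamma only — synapomorphy for {Beta, Delta, Gamma}.
Most parsimonious ingroup topology: (((Gamma,Beta),Delta),Eta).
Eta is sister to the clade containing all other ingroup taxa, so it is the earliest-diverging (most basal) ingroup lineage.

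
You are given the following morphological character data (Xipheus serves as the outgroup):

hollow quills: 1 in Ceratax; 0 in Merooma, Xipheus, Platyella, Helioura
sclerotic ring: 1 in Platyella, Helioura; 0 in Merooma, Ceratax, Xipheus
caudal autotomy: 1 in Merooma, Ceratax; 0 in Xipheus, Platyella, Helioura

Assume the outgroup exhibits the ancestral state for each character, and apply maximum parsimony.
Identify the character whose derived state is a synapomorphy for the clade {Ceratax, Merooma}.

The outgroup has state '0' for every character, so '1' is the derived state throughout.
hollow quills: derived state '1' in Ceratax only — an autapomorphy, so it tells us nothing about relationships among taxa.
Only Helioura and Platyella show the derived state '1' for sclerotic ring, supporting them as a clade.
Only Ceratax and Merooma show the derived state '1' for caudal autotomy, supporting them as a clade.
Most parsimonious ingroup topology: ((Helioura,Platyella),(Ceratax,Merooma)).
The clade {Ceratax, Merooma} is supported by caudal autotomy: its derived state '1' occurs in exactly those taxa and in no other taxon (including the outgroup).

caudal autotomy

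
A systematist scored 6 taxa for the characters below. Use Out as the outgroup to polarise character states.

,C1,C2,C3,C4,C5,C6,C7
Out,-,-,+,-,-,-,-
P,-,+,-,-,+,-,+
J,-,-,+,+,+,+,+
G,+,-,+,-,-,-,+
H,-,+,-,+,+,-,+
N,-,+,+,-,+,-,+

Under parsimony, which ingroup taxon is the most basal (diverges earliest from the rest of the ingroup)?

G

Character polarity is set by the outgroup: the derived state is whichever differs from the outgroup's state, so for C3 the derived state is '-', and for the remaining characters it is '+'.
C1 (derived state '+') is unique to G (autapomorphy; uninformative for grouping).
Only H, N, and P show the derived state '+' for C2, supporting them as a clade.
C3 (derived state '-') is shared by H and P — a synapomorphy uniting that clade.
C4 (state '+') occurs in H and J but conflicts with the nesting implied by the other characters — most parsimoniously interpreted as homoplasy.
C5 (derived state '+') is shared by H, J, N, and P — a synapomorphy uniting that clade.
C6 (derived state '+') is unique to J (autapomorphy; uninformative for grouping).
C7 (derived state '+') is shared by all ingroup taxa — unites the whole ingroup.
Most parsimonious ingroup topology: ((((P,H),N),J),G).
G is sister to the clade containing all other ingroup taxa, so it is the earliest-diverging (most basal) ingroup lineage.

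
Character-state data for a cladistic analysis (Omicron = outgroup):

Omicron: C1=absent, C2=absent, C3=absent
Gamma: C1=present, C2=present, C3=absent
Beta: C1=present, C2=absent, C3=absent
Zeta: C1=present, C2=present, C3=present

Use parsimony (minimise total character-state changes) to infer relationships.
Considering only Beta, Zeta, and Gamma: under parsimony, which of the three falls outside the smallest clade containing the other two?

The outgroup has state 'absent' for every character, so 'present' is the derived state throughout.
C1 (derived state 'present') is shared by all ingroup taxa — unites the whole ingroup.
C2: derived state 'present' in Gamma and Zeta only — synapomorphy for {Gamma, Zeta}.
C3: derived state 'present' in Zeta only — an autapomorphy, so it tells us nothing about relationships among taxa.
Most parsimonious ingroup topology: ((Gamma,Zeta),Beta).
Zeta and Gamma share a more recent common ancestor with each other than either does with Beta, so Beta is the least closely related of the three.

Beta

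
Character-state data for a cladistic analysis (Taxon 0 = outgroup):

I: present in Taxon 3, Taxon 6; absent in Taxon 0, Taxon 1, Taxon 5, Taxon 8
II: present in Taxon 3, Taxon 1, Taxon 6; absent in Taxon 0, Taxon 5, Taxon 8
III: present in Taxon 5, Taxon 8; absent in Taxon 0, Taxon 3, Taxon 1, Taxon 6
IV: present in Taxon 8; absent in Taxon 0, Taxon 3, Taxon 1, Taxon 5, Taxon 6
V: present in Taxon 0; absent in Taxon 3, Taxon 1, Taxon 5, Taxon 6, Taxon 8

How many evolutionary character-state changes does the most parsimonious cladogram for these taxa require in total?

Character polarity is set by the outgroup: the derived state is whichever differs from the outgroup's state, so for V the derived state is 'absent', and for the remaining characters it is 'present'.
I: derived state 'present' in Taxon 3 and Taxon 6 only — synapomorphy for {Taxon 3, Taxon 6}.
II: derived state 'present' in Taxon 1, Taxon 3, and Taxon 6 only — synapomorphy for {Taxon 1, Taxon 3, Taxon 6}.
Only Taxon 5 and Taxon 8 show the derived state 'present' for III, supporting them as a clade.
IV: derived state 'present' in Taxon 8 only — an autapomorphy, so it tells us nothing about relationships among taxa.
V (derived state 'absent') is shared by all ingroup taxa — unites the whole ingroup.
Most parsimonious ingroup topology: (((Taxon 3,Taxon 6),Taxon 1),(Taxon 5,Taxon 8)).
Changes per character on this tree: I: 1; II: 1; III: 1; IV: 1; V: 1.
Total = 5.

5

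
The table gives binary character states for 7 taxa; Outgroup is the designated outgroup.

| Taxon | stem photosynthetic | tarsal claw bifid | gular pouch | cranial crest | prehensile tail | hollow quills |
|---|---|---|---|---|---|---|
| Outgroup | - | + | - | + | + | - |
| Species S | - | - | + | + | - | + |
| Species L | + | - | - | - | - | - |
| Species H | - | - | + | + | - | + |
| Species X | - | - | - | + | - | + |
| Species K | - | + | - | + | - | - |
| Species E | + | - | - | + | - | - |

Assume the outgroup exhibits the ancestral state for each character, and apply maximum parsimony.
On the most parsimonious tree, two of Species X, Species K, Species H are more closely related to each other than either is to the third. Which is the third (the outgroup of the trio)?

Species K

Character polarity is set by the outgroup: the derived state is whichever differs from the outgroup's state, so for tarsal claw bifid, cranial crest, prehensile tail the derived state is '-', and for the remaining characters it is '+'.
stem photosynthetic (derived state '+') is shared by Species E and Species L — a synapomorphy uniting that clade.
tarsal claw bifid: derived state '-' in Species E, Species H, Species L, Species S, and Species X only — synapomorphy for {Species E, Species H, Species L, Species S, Species X}.
Only Species H and Species S show the derived state '+' for gular pouch, supporting them as a clade.
cranial crest (derived state '-') is unique to Species L (autapomorphy; uninformative for grouping).
All ingroup taxa share the derived state '-' for prehensile tail; it defines the ingroup but does not resolve relationships within it.
Only Species H, Species S, and Species X show the derived state '+' for hollow quills, supporting them as a clade.
Most parsimonious ingroup topology: ((((Species S,Species H),Species X),(Species L,Species E)),Species K).
Species H and Species X share a more recent common ancestor with each other than either does with Species K, so Species K is the least closely related of the three.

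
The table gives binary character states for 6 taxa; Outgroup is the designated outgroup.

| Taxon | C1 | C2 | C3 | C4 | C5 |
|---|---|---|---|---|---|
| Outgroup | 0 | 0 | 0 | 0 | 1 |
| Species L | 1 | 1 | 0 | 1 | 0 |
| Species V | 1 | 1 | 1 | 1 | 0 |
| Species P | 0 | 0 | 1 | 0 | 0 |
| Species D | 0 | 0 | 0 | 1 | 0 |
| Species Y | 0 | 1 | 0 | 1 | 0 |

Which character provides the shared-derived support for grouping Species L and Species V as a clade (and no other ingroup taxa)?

Character polarity is set by the outgroup: the derived state is whichever differs from the outgroup's state, so for C5 the derived state is '0', and for the remaining characters it is '1'.
C1: derived state '1' in Species L and Species V only — synapomorphy for {Species L, Species V}.
Only Species L, Species V, and Species Y show the derived state '1' for C2, supporting them as a clade.
C3 (state '1') occurs in Species P and Species V but conflicts with the nesting implied by the other characters — most parsimoniously interpreted as homoplasy.
C4: derived state '1' in Species D, Species L, Species V, and Species Y only — synapomorphy for {Species D, Species L, Species V, Species Y}.
All ingroup taxa share the derived state '0' for C5; it defines the ingroup but does not resolve relationships within it.
Most parsimonious ingroup topology: ((((Species L,Species V),Species Y),Species D),Species P).
The clade {Species L, Species V} is supported by C1: its derived state '1' occurs in exactly those taxa and in no other taxon (including the outgroup).

C1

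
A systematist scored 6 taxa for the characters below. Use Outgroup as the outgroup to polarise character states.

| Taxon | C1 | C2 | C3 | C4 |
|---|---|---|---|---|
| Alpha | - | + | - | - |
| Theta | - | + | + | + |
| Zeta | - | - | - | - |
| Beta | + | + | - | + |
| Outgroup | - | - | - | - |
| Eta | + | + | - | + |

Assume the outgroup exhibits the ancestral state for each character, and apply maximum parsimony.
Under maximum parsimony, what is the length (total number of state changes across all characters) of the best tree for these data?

4

The outgroup has state '-' for every character, so '+' is the derived state throughout.
C1 (derived state '+') is shared by Beta and Eta — a synapomorphy uniting that clade.
Only Alpha, Beta, Eta, and Theta show the derived state '+' for C2, supporting them as a clade.
C3: derived state '+' in Theta only — an autapomorphy, so it tells us nothing about relationships among taxa.
C4 (derived state '+') is shared by Beta, Eta, and Theta — a synapomorphy uniting that clade.
Most parsimonious ingroup topology: ((((Beta,Eta),Theta),Alpha),Zeta).
Changes per character on this tree: C1: 1; C2: 1; C3: 1; C4: 1.
Total = 4.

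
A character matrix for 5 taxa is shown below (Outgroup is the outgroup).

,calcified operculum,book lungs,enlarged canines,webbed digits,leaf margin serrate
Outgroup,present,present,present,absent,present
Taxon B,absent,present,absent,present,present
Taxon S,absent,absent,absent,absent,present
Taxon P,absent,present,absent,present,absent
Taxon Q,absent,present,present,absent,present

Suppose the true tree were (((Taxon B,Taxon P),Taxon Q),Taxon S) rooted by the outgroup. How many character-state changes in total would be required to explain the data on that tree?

Map each character onto (((Taxon B,Taxon P),Taxon Q),Taxon S) (rooted by Outgroup) and count the minimum state changes it requires (Fitch parsimony):
calcified operculum: 1; book lungs: 1; enlarged canines: 2; webbed digits: 1; leaf margin serrate: 1.
Total tree length = 6.

6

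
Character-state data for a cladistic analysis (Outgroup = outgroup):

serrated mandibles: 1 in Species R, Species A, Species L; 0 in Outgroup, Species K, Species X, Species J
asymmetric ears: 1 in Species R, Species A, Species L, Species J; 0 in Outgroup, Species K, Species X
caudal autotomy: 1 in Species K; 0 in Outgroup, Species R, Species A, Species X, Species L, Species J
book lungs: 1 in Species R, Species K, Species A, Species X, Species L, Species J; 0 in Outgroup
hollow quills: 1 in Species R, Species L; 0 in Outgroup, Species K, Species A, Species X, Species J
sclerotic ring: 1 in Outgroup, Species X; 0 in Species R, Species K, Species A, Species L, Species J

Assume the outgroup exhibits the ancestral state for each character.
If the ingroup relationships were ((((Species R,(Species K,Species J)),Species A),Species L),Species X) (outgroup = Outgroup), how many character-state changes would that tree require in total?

9

Map each character onto ((((Species R,(Species K,Species J)),Species A),Species L),Species X) (rooted by Outgroup) and count the minimum state changes it requires (Fitch parsimony):
serrated mandibles: 2; asymmetric ears: 2; caudal autotomy: 1; book lungs: 1; hollow quills: 2; sclerotic ring: 1.
Total tree length = 9.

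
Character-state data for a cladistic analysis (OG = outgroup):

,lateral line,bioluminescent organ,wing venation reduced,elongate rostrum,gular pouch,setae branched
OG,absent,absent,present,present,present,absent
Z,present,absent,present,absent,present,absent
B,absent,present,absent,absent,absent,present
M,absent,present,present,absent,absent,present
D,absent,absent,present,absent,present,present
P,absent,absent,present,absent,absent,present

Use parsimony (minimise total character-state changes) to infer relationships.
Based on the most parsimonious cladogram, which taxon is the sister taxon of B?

Character polarity is set by the outgroup: the derived state is whichever differs from the outgroup's state, so for wing venation reduced, elongate rostrum, gular pouch the derived state is 'absent', and for the remaining characters it is 'present'.
lateral line: derived state 'present' in Z only — an autapomorphy, so it tells us nothing about relationships among taxa.
bioluminescent organ: derived state 'present' in B and M only — synapomorphy for {B, M}.
wing venation reduced (derived state 'absent') is unique to B (autapomorphy; uninformative for grouping).
All ingroup taxa share the derived state 'absent' for elongate rostrum; it defines the ingroup but does not resolve relationships within it.
gular pouch: derived state 'absent' in B, M, and P only — synapomorphy for {B, M, P}.
Only B, D, M, and P show the derived state 'present' for setae branched, supporting them as a clade.
Most parsimonious ingroup topology: (Z,(((B,M),P),D)).
B and M form a cherry on this tree, so they are sister taxa.

M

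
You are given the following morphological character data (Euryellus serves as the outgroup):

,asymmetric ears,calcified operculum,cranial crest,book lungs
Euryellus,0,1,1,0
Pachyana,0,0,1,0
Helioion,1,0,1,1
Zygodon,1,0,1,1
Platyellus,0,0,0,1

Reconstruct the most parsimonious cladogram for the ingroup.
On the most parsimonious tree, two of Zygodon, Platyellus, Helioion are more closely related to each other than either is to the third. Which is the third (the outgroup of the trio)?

Character polarity is set by the outgroup: the derived state is whichever differs from the outgroup's state, so for calcified operculum, cranial crest the derived state is '0', and for the remaining characters it is '1'.
asymmetric ears: derived state '1' in Helioion and Zygodon only — synapomorphy for {Helioion, Zygodon}.
calcified operculum (derived state '0') is shared by all ingroup taxa — unites the whole ingroup.
cranial crest: derived state '0' in Platyellus only — an autapomorphy, so it tells us nothing about relationships among taxa.
book lungs: derived state '1' in Helioion, Platyellus, and Zygodon only — synapomorphy for {Helioion, Platyellus, Zygodon}.
Most parsimonious ingroup topology: (Pachyana,((Helioion,Zygodon),Platyellus)).
Zygodon and Helioion share a more recent common ancestor with each other than either does with Platyellus, so Platyellus is the least closely related of the three.

Platyellus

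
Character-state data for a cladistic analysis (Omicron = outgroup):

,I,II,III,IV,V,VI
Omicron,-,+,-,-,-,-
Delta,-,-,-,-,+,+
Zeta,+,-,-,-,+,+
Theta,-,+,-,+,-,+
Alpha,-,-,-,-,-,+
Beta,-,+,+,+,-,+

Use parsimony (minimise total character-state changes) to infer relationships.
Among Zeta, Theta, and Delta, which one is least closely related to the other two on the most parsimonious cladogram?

Character polarity is set by the outgroup: the derived state is whichever differs from the outgroup's state, so for II the derived state is '-', and for the remaining characters it is '+'.
I: derived state '+' in Zeta only — an autapomorphy, so it tells us nothing about relationships among taxa.
II: derived state '-' in Alpha, Delta, and Zeta only — synapomorphy for {Alpha, Delta, Zeta}.
III: derived state '+' in Beta only — an autapomorphy, so it tells us nothing about relationships among taxa.
IV (derived state '+') is shared by Beta and Theta — a synapomorphy uniting that clade.
V (derived state '+') is shared by Delta and Zeta — a synapomorphy uniting that clade.
All ingroup taxa share the derived state '+' for VI; it defines the ingroup but does not resolve relationships within it.
Most parsimonious ingroup topology: (((Delta,Zeta),Alpha),(Theta,Beta)).
Zeta and Delta share a more recent common ancestor with each other than either does with Theta, so Theta is the least closely related of the three.

Theta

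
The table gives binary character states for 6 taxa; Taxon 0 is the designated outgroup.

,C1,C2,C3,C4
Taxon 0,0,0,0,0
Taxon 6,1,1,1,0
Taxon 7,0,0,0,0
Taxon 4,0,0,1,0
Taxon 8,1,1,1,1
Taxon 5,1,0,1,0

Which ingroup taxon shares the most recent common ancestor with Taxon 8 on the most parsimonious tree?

Taxon 6

The outgroup has state '0' for every character, so '1' is the derived state throughout.
C1 (derived state '1') is shared by Taxon 5, Taxon 6, and Taxon 8 — a synapomorphy uniting that clade.
C2: derived state '1' in Taxon 6 and Taxon 8 only — synapomorphy for {Taxon 6, Taxon 8}.
Only Taxon 4, Taxon 5, Taxon 6, and Taxon 8 show the derived state '1' for C3, supporting them as a clade.
C4: derived state '1' in Taxon 8 only — an autapomorphy, so it tells us nothing about relationships among taxa.
Most parsimonious ingroup topology: ((((Taxon 6,Taxon 8),Taxon 5),Taxon 4),Taxon 7).
Taxon 8 and Taxon 6 form a cherry on this tree, so they are sister taxa.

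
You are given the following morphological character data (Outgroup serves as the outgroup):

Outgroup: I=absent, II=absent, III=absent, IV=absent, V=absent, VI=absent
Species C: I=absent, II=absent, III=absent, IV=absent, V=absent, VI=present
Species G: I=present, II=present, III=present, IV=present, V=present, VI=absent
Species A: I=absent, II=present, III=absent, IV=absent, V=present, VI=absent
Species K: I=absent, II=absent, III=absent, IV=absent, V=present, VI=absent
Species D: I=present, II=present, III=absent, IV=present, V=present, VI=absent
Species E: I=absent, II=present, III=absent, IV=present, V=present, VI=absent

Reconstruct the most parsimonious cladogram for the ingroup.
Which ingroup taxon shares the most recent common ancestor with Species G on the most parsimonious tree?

The outgroup has state 'absent' for every character, so 'present' is the derived state throughout.
I: derived state 'present' in Species D and Species G only — synapomorphy for {Species D, Species G}.
II (derived state 'present') is shared by Species A, Species D, Species E, and Species G — a synapomorphy uniting that clade.
III: derived state 'present' in Species G only — an autapomorphy, so it tells us nothing about relationships among taxa.
IV (derived state 'present') is shared by Species D, Species E, and Species G — a synapomorphy uniting that clade.
Only Species A, Species D, Species E, Species G, and Species K show the derived state 'present' for V, supporting them as a clade.
VI (derived state 'present') is unique to Species C (autapomorphy; uninformative for grouping).
Most parsimonious ingroup topology: (Species C,((((Species G,Species D),Species E),Species A),Species K)).
Species G and Species D form a cherry on this tree, so they are sister taxa.

Species D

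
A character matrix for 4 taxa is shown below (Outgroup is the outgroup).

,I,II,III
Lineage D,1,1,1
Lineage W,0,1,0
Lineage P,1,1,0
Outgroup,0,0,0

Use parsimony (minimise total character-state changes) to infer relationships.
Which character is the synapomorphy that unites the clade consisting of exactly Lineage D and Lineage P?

The outgroup has state '0' for every character, so '1' is the derived state throughout.
I: derived state '1' in Lineage D and Lineage P only — synapomorphy for {Lineage D, Lineage P}.
II (derived state '1') is shared by all ingroup taxa — unites the whole ingroup.
III (derived state '1') is unique to Lineage D (autapomorphy; uninformative for grouping).
Most parsimonious ingroup topology: ((Lineage D,Lineage P),Lineage W).
The clade {Lineage D, Lineage P} is supported by I: its derived state '1' occurs in exactly those taxa and in no other taxon (including the outgroup).

I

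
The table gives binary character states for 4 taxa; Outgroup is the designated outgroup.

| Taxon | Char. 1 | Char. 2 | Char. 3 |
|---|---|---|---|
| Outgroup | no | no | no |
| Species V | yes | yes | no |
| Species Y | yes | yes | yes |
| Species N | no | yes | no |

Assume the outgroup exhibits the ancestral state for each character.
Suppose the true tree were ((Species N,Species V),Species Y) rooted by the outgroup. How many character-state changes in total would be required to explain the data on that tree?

Map each character onto ((Species N,Species V),Species Y) (rooted by Outgroup) and count the minimum state changes it requires (Fitch parsimony):
Char. 1: 2; Char. 2: 1; Char. 3: 1.
Total tree length = 4.

4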